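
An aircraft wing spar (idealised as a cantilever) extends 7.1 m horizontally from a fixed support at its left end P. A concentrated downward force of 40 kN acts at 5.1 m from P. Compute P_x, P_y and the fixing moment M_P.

ΣF_x = 0: P_x = 0.
ΣF_y = 0: P_y − 40 = 0 → P_y = 40.00 kN.
ΣM about P: M_P − 40·5.1 = 0 → M_P = 204.0 kN·m.

P_x = 0, P_y = 40.00 kN, M_P = 204.0 kN·m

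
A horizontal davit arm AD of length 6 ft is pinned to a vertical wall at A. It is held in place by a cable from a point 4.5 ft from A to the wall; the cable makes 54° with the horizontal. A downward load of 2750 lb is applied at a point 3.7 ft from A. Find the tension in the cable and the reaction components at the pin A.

T = 2795 lb, A_x = 1643 lb, A_y = 488.9 lb

ΣM about A: T·sin54°·4.5 − 2750·3.7 = 0 → T = 10175/(4.5·0.809017) = 2794.89 ≈ 2795 lb.
ΣF_x = 0: A_x − T·cos54° = 0 → A_x = 2794.89 × 0.587785 = 1643 lb.
ΣF_y = 0: A_y + T·sin54° − 2750 = 0 → A_y = 2750 − 2794.89 × 0.809017 = 488.9 lb.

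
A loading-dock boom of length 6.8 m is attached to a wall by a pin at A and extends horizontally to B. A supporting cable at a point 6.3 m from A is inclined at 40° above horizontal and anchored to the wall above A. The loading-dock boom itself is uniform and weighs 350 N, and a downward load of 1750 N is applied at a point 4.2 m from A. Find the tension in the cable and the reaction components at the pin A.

T = 2109 N, A_x = 1615 N, A_y = 744.4 N

ΣM about A: T·sin40°·6.3 − 350·3.4 − 1750·4.2 = 0 → T = 8540/(6.3·0.642788) = 2108.87 ≈ 2109 N.
ΣF_x = 0: A_x − T·cos40° = 0 → A_x = 2108.87 × 0.766044 = 1615 N.
ΣF_y = 0: A_y + T·sin40° − 350 − 1750 = 0 → A_y = 2100 − 2108.87 × 0.642788 = 744.4 N.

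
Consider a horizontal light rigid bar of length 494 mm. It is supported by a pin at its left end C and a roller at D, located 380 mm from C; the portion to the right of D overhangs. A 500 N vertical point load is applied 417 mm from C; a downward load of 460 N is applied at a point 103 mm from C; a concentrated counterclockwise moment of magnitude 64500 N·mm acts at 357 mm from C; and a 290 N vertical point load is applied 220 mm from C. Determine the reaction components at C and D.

C_x = 0, C_y = 578.5 N, D_y = 671.5 N

ΣM about C: D_y·380 − 500·417 − 460·103 + 64500 − 290·220 = 0 → D_y = 255180/380 = 671.526 ≈ 671.5 N.
ΣF_y = 0: C_y + 671.526 − 500 − 460 − 290 = 0 → C_y = 578.5 N.
ΣF_x = 0: no horizontal applied forces, so C_x = 0.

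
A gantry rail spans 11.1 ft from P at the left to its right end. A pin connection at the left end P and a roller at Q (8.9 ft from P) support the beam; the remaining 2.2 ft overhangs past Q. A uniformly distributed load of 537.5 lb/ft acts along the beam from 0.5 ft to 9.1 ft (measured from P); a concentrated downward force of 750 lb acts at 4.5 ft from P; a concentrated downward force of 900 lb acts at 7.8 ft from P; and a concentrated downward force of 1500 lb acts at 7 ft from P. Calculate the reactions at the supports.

Resultant of the distributed load: 537.5 × 8.6 = 4622.5 lb at 4.8 ft from P.
Taking moments about P: Q_y·8.9 − (537.5·8.6)·4.8 − 750·4.5 − 900·7.8 − 1500·7 = 0 → Q_y = 43083/8.9 = 4840.79 ≈ 4841 lb.
ΣF_y = 0: P_y + 4840.79 − 537.5·8.6 − 750 − 900 − 1500 = 0 → P_y = 2932 lb.
ΣF_x = 0: no horizontal applied forces, so P_x = 0.

P_x = 0, P_y = 2932 lb, Q_y = 4841 lb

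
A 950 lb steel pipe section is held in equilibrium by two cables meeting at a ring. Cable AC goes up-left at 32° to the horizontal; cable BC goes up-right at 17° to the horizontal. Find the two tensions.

ΣF_x = 0: −T_AC·cos32° + T_BC·cos17° = 0 → T_BC = 0.886797·T_AC.
ΣF_y = 0: T_AC·sin32° + T_BC·sin17° = 950.
Substitute: T_AC·(0.529919 + 0.886797·0.292372) = 950 → T_AC = 1203.76 ≈ 1204 lb.
Then T_BC = 0.886797 × 1203.76 = 1067 lb.

T_AC = 1204 lb, T_BC = 1067 lb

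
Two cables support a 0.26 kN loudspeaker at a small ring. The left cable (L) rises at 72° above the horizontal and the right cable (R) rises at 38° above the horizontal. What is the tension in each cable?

ΣF_x = 0: −T_L·cos72° + T_R·cos38° = 0 → T_R = 0.392148·T_L.
ΣF_y = 0: T_L·sin72° + T_R·sin38° = 0.26.
Substitute: T_L·(0.951057 + 0.392148·0.615661) = 0.26 → T_L = 0.218032 ≈ 0.2180 kN.
Then T_R = 0.392148 × 0.218032 = 0.08550 kN.

T_L = 0.2180 kN, T_R = 0.08550 kN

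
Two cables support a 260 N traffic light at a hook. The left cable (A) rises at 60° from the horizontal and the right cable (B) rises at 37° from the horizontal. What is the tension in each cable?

ΣF_x = 0: −T_A·cos60° + T_B·cos37° = 0 → T_B = 0.626068·T_A.
ΣF_y = 0: T_A·sin60° + T_B·sin37° = 260.
Substitute: T_A·(0.866025 + 0.626068·0.601815) = 260 → T_A = 209.205 ≈ 209.2 N.
Then T_B = 0.626068 × 209.205 = 131.0 N.

T_A = 209.2 N, T_B = 131.0 N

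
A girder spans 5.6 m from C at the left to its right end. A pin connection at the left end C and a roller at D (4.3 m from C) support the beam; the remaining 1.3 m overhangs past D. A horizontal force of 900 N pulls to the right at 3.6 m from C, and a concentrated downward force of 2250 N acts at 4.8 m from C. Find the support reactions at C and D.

C_x = -900.0 N, C_y = -261.6 N, D_y = 2512 N

ΣM about C: D_y·4.3 − 2250·4.8 = 0 → D_y = 10800/4.3 = 2511.63 ≈ 2512 N.
ΣF_y = 0: C_y + 2511.63 − 2250 = 0 → C_y = -261.6 N.
ΣF_x = 0: C_x + 900 = 0 → C_x = -900.0 N.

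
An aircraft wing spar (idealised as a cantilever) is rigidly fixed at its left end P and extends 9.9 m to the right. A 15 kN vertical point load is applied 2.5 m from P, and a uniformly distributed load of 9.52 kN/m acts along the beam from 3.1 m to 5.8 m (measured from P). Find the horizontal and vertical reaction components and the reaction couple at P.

Resultant of the distributed load: 9.52 × 2.7 = 25.704 kN at 4.45 m from P.
ΣF_x = 0: P_x = 0.
ΣF_y = 0: P_y − 15 − 9.52·2.7 = 0 → P_y = 40.70 kN.
ΣM about P: M_P − 15·2.5 − (9.52·2.7)·4.45 = 0 → M_P = 151.9 kN·m.

P_x = 0, P_y = 40.70 kN, M_P = 151.9 kN·m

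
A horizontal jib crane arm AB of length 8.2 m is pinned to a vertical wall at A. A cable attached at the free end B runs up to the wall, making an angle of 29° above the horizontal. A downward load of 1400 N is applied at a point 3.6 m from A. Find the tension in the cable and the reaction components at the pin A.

T = 1268 N, A_x = 1109 N, A_y = 785.4 N

ΣM about A: T·sin29°·8.2 − 1400·3.6 = 0 → T = 5040/(8.2·0.48481) = 1267.78 ≈ 1268 N.
ΣF_x = 0: A_x − T·cos29° = 0 → A_x = 1267.78 × 0.87462 = 1109 N.
ΣF_y = 0: A_y + T·sin29° − 1400 = 0 → A_y = 1400 − 1267.78 × 0.48481 = 785.4 N.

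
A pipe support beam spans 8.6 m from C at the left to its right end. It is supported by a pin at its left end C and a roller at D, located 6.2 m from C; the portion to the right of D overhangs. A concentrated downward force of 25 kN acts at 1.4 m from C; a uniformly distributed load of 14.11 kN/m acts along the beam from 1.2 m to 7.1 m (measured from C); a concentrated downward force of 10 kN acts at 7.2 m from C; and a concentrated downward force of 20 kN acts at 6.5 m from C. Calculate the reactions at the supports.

C_x = 0, C_y = 44.30 kN, D_y = 93.95 kN

Resultant of the distributed load: 14.11 × 5.9 = 83.249 kN at 4.15 m from C.
Moments about C: D_y·6.2 − 25·1.4 − (14.11·5.9)·4.15 − 10·7.2 − 20·6.5 = 0 → D_y = 582.48335/6.2 = 93.9489 ≈ 93.95 kN.
ΣF_y = 0: C_y + 93.9489 − 25 − 14.11·5.9 − 10 − 20 = 0 → C_y = 44.30 kN.
ΣF_x = 0: no horizontal applied forces, so C_x = 0.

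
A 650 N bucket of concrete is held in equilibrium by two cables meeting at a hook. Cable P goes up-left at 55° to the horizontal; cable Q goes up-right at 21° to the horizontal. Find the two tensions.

ΣF_x = 0: −T_P·cos55° + T_Q·cos21° = 0 → T_Q = 0.614384·T_P.
ΣF_y = 0: T_P·sin55° + T_Q·sin21° = 650.
Substitute: T_P·(0.819152 + 0.614384·0.358368) = 650 → T_P = 625.404 ≈ 625.4 N.
Then T_Q = 0.614384 × 625.404 = 384.2 N.

T_P = 625.4 N, T_Q = 384.2 N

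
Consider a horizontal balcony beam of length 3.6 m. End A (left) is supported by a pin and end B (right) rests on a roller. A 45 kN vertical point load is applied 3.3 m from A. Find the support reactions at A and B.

ΣM about A: B_y·3.6 − 45·3.3 = 0 → B_y = 148.5/3.6 = 41.25 kN.
ΣF_y = 0: A_y + 41.25 − 45 = 0 → A_y = 3.750 kN.
ΣF_x = 0: no horizontal applied forces, so A_x = 0.

A_x = 0, A_y = 3.750 kN, B_y = 41.25 kN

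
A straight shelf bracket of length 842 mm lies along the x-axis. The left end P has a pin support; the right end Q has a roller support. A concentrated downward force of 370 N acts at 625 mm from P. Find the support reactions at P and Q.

ΣM about P: Q_y·842 − 370·625 = 0 → Q_y = 231250/842 = 274.644 ≈ 274.6 N.
ΣF_y = 0: P_y + 274.644 − 370 = 0 → P_y = 95.36 N.
ΣF_x = 0: no horizontal applied forces, so P_x = 0.

P_x = 0, P_y = 95.36 N, Q_y = 274.6 N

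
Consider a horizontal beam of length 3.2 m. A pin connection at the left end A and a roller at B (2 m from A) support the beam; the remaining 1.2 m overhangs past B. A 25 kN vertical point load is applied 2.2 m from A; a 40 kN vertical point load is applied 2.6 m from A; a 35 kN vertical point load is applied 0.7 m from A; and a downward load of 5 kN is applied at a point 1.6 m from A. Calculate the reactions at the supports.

ΣM about A: B_y·2 − 25·2.2 − 40·2.6 − 35·0.7 − 5·1.6 = 0 → B_y = 191.5/2 = 95.75 kN.
ΣF_y = 0: A_y + 95.75 − 25 − 40 − 35 − 5 = 0 → A_y = 9.250 kN.
ΣF_x = 0: no horizontal applied forces, so A_x = 0.

A_x = 0, A_y = 9.250 kN, B_y = 95.75 kN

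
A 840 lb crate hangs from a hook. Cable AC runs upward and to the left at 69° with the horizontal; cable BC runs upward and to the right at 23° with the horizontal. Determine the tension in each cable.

T_AC = 773.7 lb, T_BC = 301.2 lb

ΣF_x = 0: −T_AC·cos69° + T_BC·cos23° = 0 → T_BC = 0.389317·T_AC.
ΣF_y = 0: T_AC·sin69° + T_BC·sin23° = 840.
Substitute: T_AC·(0.93358 + 0.389317·0.390731) = 840 → T_AC = 773.696 ≈ 773.7 lb.
Then T_BC = 0.389317 × 773.696 = 301.2 lb.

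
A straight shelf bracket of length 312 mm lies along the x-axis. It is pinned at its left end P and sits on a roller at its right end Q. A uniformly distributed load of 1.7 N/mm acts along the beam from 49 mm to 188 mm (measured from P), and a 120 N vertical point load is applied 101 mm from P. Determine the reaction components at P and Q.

Resultant of the distributed load: 1.7 × 139 = 236.3 N at 118.5 mm from P.
ΣM about P: Q_y·312 − (1.7·139)·118.5 − 120·101 = 0 → Q_y = 40121.55/312 = 128.595 ≈ 128.6 N.
ΣF_y = 0: P_y + 128.595 − 1.7·139 − 120 = 0 → P_y = 227.7 N.
ΣF_x = 0: no horizontal applied forces, so P_x = 0.

P_x = 0, P_y = 227.7 N, Q_y = 128.6 N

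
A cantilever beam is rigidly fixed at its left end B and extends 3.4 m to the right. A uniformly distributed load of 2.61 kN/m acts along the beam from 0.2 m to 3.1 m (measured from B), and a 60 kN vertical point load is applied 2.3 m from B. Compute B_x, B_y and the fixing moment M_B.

B_x = 0, B_y = 67.57 kN, M_B = 150.5 kN·m

Resultant of the distributed load: 2.61 × 2.9 = 7.569 kN at 1.65 m from B.
ΣF_x = 0: B_x = 0.
ΣF_y = 0: B_y − 2.61·2.9 − 60 = 0 → B_y = 67.57 kN.
ΣM about B: M_B − (2.61·2.9)·1.65 − 60·2.3 = 0 → M_B = 150.5 kN·m.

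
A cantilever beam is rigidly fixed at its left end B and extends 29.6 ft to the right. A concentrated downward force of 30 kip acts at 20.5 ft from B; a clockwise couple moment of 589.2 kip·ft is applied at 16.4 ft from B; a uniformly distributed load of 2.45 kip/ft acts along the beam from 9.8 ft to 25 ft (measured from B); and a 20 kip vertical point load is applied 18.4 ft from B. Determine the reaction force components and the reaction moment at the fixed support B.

Resultant of the distributed load: 2.45 × 15.2 = 37.24 kip at 17.4 ft from B.
ΣF_x = 0: B_x = 0.
ΣF_y = 0: B_y − 30 − 2.45·15.2 − 20 = 0 → B_y = 87.24 kip.
ΣM about B: M_B − 30·20.5 − 589.2 − (2.45·15.2)·17.4 − 20·18.4 = 0 → M_B = 2220 kip·ft.

B_x = 0, B_y = 87.24 kip, M_B = 2220 kip·ft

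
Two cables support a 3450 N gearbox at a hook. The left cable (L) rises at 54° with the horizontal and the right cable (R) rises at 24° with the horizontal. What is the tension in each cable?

T_L = 3222 N, T_R = 2073 N

ΣF_x = 0: −T_L·cos54° + T_R·cos24° = 0 → T_R = 0.643411·T_L.
ΣF_y = 0: T_L·sin54° + T_R·sin24° = 3450.
Substitute: T_L·(0.809017 + 0.643411·0.406737) = 3450 → T_L = 3222.14 ≈ 3222 N.
Then T_R = 0.643411 × 3222.14 = 2073 N.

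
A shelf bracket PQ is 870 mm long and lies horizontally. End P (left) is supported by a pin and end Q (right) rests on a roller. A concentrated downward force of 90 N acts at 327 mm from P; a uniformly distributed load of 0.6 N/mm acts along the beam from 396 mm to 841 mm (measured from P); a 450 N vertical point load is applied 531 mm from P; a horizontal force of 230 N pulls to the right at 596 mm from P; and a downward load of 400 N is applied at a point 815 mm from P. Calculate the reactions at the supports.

P_x = -230.0 N, P_y = 334.0 N, Q_y = 873.0 N

Resultant of the distributed load: 0.6 × 445 = 267 N at 618.5 mm from P.
Moments about P: Q_y·870 − 90·327 − (0.6·445)·618.5 − 450·531 − 400·815 = 0 → Q_y = 759519.5/870 = 873.011 ≈ 873.0 N.
ΣF_y = 0: P_y + 873.011 − 90 − 0.6·445 − 450 − 400 = 0 → P_y = 334.0 N.
ΣF_x = 0: P_x + 230 = 0 → P_x = -230.0 N.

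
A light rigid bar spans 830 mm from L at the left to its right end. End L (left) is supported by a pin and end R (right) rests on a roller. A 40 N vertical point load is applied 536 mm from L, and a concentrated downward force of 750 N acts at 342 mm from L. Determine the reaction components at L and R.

L_x = 0, L_y = 455.1 N, R_y = 334.9 N

Taking moments about L: R_y·830 − 40·536 − 750·342 = 0 → R_y = 277940/830 = 334.867 ≈ 334.9 N.
ΣF_y = 0: L_y + 334.867 − 40 − 750 = 0 → L_y = 455.1 N.
ΣF_x = 0: no horizontal applied forces, so L_x = 0.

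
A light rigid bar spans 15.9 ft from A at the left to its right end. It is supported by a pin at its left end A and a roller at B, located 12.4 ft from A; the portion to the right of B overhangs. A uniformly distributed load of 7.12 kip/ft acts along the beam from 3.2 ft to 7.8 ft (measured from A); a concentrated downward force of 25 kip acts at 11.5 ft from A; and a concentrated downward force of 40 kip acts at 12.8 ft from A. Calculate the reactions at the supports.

Resultant of the distributed load: 7.12 × 4.6 = 32.752 kip at 5.5 ft from A.
Taking moments about A: B_y·12.4 − (7.12·4.6)·5.5 − 25·11.5 − 40·12.8 = 0 → B_y = 979.636/12.4 = 79.0029 ≈ 79.00 kip.
ΣF_y = 0: A_y + 79.0029 − 7.12·4.6 − 25 − 40 = 0 → A_y = 18.75 kip.
ΣF_x = 0: no horizontal applied forces, so A_x = 0.

A_x = 0, A_y = 18.75 kip, B_y = 79.00 kip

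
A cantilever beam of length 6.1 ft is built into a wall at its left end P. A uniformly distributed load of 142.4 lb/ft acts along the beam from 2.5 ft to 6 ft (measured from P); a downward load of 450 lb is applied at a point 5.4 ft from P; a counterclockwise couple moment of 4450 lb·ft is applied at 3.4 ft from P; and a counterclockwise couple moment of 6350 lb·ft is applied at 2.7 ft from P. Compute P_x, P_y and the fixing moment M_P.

P_x = 0, P_y = 948.4 lb, M_P = -6252 lb·ft

Resultant of the distributed load: 142.4 × 3.5 = 498.4 lb at 4.25 ft from P.
ΣF_x = 0: P_x = 0.
ΣF_y = 0: P_y − 142.4·3.5 − 450 = 0 → P_y = 948.4 lb.
ΣM about P: M_P − (142.4·3.5)·4.25 − 450·5.4 + 4450 + 6350 = 0 → M_P = -6252 lb·ft.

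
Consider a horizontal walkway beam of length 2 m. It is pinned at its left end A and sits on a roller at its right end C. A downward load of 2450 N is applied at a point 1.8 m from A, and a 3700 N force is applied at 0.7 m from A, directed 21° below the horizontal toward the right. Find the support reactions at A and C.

ΣM about A: C_y·2 − 2450·1.8 − 3700·sin21°·0.7 = 0 → C_y = 5338.17/2 = 2669.09 ≈ 2669 N.
ΣF_y = 0: A_y + 2669.09 − 2450 − 3700·sin21° = 0 → A_y = 1107 N.
ΣF_x = 0: A_x + 3700·cos21° = 0 → A_x = -3454 N.

A_x = -3454 N, A_y = 1107 N, C_y = 2669 N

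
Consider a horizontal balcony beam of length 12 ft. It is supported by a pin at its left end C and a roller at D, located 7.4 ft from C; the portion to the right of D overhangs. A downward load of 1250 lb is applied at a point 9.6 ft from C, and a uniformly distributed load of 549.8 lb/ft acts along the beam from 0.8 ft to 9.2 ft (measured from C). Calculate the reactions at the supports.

C_x = 0, C_y = 1126 lb, D_y = 4742 lb

Resultant of the distributed load: 549.8 × 8.4 = 4618.32 lb at 5 ft from C.
Taking moments about C: D_y·7.4 − 1250·9.6 − (549.8·8.4)·5 = 0 → D_y = 35091.6/7.4 = 4742.11 ≈ 4742 lb.
ΣF_y = 0: C_y + 4742.11 − 1250 − 549.8·8.4 = 0 → C_y = 1126 lb.
ΣF_x = 0: no horizontal applied forces, so C_x = 0.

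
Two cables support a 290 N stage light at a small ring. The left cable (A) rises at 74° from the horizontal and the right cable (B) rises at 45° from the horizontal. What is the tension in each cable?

ΣF_x = 0: −T_A·cos74° + T_B·cos45° = 0 → T_B = 0.38981·T_A.
ΣF_y = 0: T_A·sin74° + T_B·sin45° = 290.
Substitute: T_A·(0.961262 + 0.38981·0.707107) = 290 → T_A = 234.457 ≈ 234.5 N.
Then T_B = 0.38981 × 234.457 = 91.39 N.

T_A = 234.5 N, T_B = 91.39 N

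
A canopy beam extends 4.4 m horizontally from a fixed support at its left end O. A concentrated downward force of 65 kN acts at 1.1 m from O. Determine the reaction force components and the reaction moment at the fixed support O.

ΣF_x = 0: O_x = 0.
ΣF_y = 0: O_y − 65 = 0 → O_y = 65.00 kN.
ΣM about O: M_O − 65·1.1 = 0 → M_O = 71.50 kN·m.

O_x = 0, O_y = 65.00 kN, M_O = 71.50 kN·m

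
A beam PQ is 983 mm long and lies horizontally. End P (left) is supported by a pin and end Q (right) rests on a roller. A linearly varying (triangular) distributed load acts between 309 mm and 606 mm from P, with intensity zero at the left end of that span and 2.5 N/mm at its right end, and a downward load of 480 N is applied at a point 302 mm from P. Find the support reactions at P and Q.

Resultant of the triangular load: ½ × 2.5 × 297 = 371.25 N, acting at 507 mm from P (one-third of the span from the peak).
Moments about P: Q_y·983 − (½·2.5·297)·507 − 480·302 = 0 → Q_y = 333183.75/983 = 338.946 ≈ 338.9 N.
ΣF_y = 0: P_y + 338.946 − ½·2.5·297 − 480 = 0 → P_y = 512.3 N.
ΣF_x = 0: no horizontal applied forces, so P_x = 0.

P_x = 0, P_y = 512.3 N, Q_y = 338.9 N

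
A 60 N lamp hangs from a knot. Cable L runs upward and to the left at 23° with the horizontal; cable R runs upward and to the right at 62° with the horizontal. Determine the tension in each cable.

T_L = 28.28 N, T_R = 55.44 N

ΣF_x = 0: −T_L·cos23° + T_R·cos62° = 0 → T_R = 1.96073·T_L.
ΣF_y = 0: T_L·sin23° + T_R·sin62° = 60.
Substitute: T_L·(0.390731 + 1.96073·0.882948) = 60 → T_L = 28.2758 ≈ 28.28 N.
Then T_R = 1.96073 × 28.2758 = 55.44 N.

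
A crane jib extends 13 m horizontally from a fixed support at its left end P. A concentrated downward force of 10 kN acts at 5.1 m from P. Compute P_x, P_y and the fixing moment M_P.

ΣF_x = 0: P_x = 0.
ΣF_y = 0: P_y − 10 = 0 → P_y = 10.00 kN.
ΣM about P: M_P − 10·5.1 = 0 → M_P = 51.00 kN·m.

P_x = 0, P_y = 10.00 kN, M_P = 51.00 kN·m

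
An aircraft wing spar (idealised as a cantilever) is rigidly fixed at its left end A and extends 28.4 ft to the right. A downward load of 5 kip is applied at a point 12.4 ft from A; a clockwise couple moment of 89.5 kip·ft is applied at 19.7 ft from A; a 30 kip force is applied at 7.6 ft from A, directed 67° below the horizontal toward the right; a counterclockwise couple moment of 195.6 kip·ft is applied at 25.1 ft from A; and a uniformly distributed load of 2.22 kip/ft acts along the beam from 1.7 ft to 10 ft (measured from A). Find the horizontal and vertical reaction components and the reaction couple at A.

Resultant of the distributed load: 2.22 × 8.3 = 18.426 kip at 5.85 ft from A.
ΣF_x = 0: A_x + 30·cos67° = 0 → A_x = -11.72 kip.
ΣF_y = 0: A_y − 5 − 30·sin67° − 2.22·8.3 = 0 → A_y = 51.04 kip.
ΣM about A: M_A − 5·12.4 − 89.5 − 30·sin67°·7.6 + 195.6 − (2.22·8.3)·5.85 = 0 → M_A = 273.6 kip·ft.

A_x = -11.72 kip, A_y = 51.04 kip, M_A = 273.6 kip·ft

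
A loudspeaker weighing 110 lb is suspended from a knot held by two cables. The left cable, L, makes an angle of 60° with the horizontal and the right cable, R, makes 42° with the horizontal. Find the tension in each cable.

T_L = 83.57 lb, T_R = 56.23 lb

ΣF_x = 0: −T_L·cos60° + T_R·cos42° = 0 → T_R = 0.672816·T_L.
ΣF_y = 0: T_L·sin60° + T_R·sin42° = 110.
Substitute: T_L·(0.866025 + 0.672816·0.669131) = 110 → T_L = 83.5722 ≈ 83.57 lb.
Then T_R = 0.672816 × 83.5722 = 56.23 lb.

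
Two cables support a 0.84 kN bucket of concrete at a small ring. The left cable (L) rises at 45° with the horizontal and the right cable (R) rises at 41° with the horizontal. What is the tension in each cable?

T_L = 0.6355 kN, T_R = 0.5954 kN

ΣF_x = 0: −T_L·cos45° + T_R·cos41° = 0 → T_R = 0.936926·T_L.
ΣF_y = 0: T_L·sin45° + T_R·sin41° = 0.84.
Substitute: T_L·(0.707107 + 0.936926·0.656059) = 0.84 → T_L = 0.635504 ≈ 0.6355 kN.
Then T_R = 0.936926 × 0.635504 = 0.5954 kN.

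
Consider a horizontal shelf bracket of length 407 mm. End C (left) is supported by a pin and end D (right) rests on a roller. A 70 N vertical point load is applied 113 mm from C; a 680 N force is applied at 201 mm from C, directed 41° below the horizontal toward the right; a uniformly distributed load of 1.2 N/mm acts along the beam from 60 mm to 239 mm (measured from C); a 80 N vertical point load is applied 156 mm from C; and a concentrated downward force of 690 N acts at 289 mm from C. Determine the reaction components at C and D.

C_x = -513.2 N, C_y = 661.7 N, D_y = 839.3 N

Resultant of the distributed load: 1.2 × 179 = 214.8 N at 149.5 mm from C.
ΣM about C: D_y·407 − 70·113 − 680·sin41°·201 − (1.2·179)·149.5 − 80·156 − 690·289 = 0 → D_y = 341583/407 = 839.27 ≈ 839.3 N.
ΣF_y = 0: C_y + 839.27 − 70 − 680·sin41° − 1.2·179 − 80 − 690 = 0 → C_y = 661.7 N.
ΣF_x = 0: C_x + 680·cos41° = 0 → C_x = -513.2 N.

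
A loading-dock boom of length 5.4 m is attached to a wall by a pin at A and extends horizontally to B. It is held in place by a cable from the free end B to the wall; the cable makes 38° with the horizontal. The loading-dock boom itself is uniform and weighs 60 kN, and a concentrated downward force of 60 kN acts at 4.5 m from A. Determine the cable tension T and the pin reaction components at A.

T = 129.9 kN, A_x = 102.4 kN, A_y = 40.00 kN

ΣM about A: T·sin38°·5.4 − 60·2.7 − 60·4.5 = 0 → T = 432/(5.4·0.615661) = 129.942 ≈ 129.9 kN.
ΣF_x = 0: A_x − T·cos38° = 0 → A_x = 129.942 × 0.788011 = 102.4 kN.
ΣF_y = 0: A_y + T·sin38° − 60 − 60 = 0 → A_y = 120 − 129.942 × 0.615661 = 40.00 kN.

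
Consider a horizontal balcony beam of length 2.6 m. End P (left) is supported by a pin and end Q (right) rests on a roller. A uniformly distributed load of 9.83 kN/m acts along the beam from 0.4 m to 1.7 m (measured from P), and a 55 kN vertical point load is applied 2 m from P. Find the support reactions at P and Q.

P_x = 0, P_y = 20.31 kN, Q_y = 47.47 kN

Resultant of the distributed load: 9.83 × 1.3 = 12.779 kN at 1.05 m from P.
Moments about P: Q_y·2.6 − (9.83·1.3)·1.05 − 55·2 = 0 → Q_y = 123.41795/2.6 = 47.4684 ≈ 47.47 kN.
ΣF_y = 0: P_y + 47.4684 − 9.83·1.3 − 55 = 0 → P_y = 20.31 kN.
ΣF_x = 0: no horizontal applied forces, so P_x = 0.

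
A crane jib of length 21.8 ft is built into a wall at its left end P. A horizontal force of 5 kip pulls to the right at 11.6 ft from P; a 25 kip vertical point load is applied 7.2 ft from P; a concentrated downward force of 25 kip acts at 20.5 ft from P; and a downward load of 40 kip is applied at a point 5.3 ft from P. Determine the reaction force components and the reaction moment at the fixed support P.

P_x = -5.000 kip, P_y = 90.00 kip, M_P = 904.5 kip·ft

ΣF_x = 0: P_x + 5 = 0 → P_x = -5.000 kip.
ΣF_y = 0: P_y − 25 − 25 − 40 = 0 → P_y = 90.00 kip.
ΣM about P: M_P − 25·7.2 − 25·20.5 − 40·5.3 = 0 → M_P = 904.5 kip·ft.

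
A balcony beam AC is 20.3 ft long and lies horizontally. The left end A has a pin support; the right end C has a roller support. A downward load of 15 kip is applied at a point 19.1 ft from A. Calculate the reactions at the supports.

ΣM about A: C_y·20.3 − 15·19.1 = 0 → C_y = 286.5/20.3 = 14.1133 ≈ 14.11 kip.
ΣF_y = 0: A_y + 14.1133 − 15 = 0 → A_y = 0.8867 kip.
ΣF_x = 0: no horizontal applied forces, so A_x = 0.

A_x = 0, A_y = 0.8867 kip, C_y = 14.11 kip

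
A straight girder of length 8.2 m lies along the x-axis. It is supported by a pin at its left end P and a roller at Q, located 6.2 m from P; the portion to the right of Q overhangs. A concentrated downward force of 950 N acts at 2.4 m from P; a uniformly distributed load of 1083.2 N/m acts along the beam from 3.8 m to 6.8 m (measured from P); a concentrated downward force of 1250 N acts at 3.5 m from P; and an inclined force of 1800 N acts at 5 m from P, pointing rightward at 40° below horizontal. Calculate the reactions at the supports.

P_x = -1379 N, P_y = 1822 N, Q_y = 4784 N

Resultant of the distributed load: 1083.2 × 3 = 3249.6 N at 5.3 m from P.
Moments about P: Q_y·6.2 − 950·2.4 − (1083.2·3)·5.3 − 1250·3.5 − 1800·sin40°·5 = 0 → Q_y = 29663/6.2 = 4784.35 ≈ 4784 N.
ΣF_y = 0: P_y + 4784.35 − 950 − 1083.2·3 − 1250 − 1800·sin40° = 0 → P_y = 1822 N.
ΣF_x = 0: P_x + 1800·cos40° = 0 → P_x = -1379 N.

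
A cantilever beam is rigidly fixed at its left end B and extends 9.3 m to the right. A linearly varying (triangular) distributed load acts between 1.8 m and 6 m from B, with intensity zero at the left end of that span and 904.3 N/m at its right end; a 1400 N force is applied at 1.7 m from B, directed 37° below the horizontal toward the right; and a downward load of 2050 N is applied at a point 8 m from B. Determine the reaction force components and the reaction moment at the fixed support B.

Resultant of the triangular load: ½ × 904.3 × 4.2 = 1899.03 N, acting at 4.6 m from B (one-third of the span from the peak).
ΣF_x = 0: B_x + 1400·cos37° = 0 → B_x = -1118 N.
ΣF_y = 0: B_y − ½·904.3·4.2 − 1400·sin37° − 2050 = 0 → B_y = 4792 N.
ΣM about B: M_B − (½·904.3·4.2)·4.6 − 1400·sin37°·1.7 − 2050·8 = 0 → M_B = 26570 N·m.

B_x = -1118 N, B_y = 4792 N, M_B = 26570 N·m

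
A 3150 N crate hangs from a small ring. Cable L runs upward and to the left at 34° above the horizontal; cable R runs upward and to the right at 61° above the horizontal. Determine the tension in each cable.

T_L = 1533 N, T_R = 2621 N

ΣF_x = 0: −T_L·cos34° + T_R·cos61° = 0 → T_R = 1.71003·T_L.
ΣF_y = 0: T_L·sin34° + T_R·sin61° = 3150.
Substitute: T_L·(0.559193 + 1.71003·0.87462) = 3150 → T_L = 1532.98 ≈ 1533 N.
Then T_R = 1.71003 × 1532.98 = 2621 N.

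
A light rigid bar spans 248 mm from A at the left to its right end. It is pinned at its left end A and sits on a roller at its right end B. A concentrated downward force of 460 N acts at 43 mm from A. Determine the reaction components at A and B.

A_x = 0, A_y = 380.2 N, B_y = 79.76 N

Taking moments about A: B_y·248 − 460·43 = 0 → B_y = 19780/248 = 79.7581 ≈ 79.76 N.
ΣF_y = 0: A_y + 79.7581 − 460 = 0 → A_y = 380.2 N.
ΣF_x = 0: no horizontal applied forces, so A_x = 0.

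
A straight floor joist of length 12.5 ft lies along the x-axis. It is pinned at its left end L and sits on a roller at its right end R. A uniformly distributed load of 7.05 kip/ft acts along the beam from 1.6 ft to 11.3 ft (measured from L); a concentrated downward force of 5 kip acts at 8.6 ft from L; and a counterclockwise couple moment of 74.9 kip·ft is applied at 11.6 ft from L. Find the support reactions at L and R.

Resultant of the distributed load: 7.05 × 9.7 = 68.385 kip at 6.45 ft from L.
Moments about L: R_y·12.5 − (7.05·9.7)·6.45 − 5·8.6 + 74.9 = 0 → R_y = 409.18325/12.5 = 32.7347 ≈ 32.73 kip.
ΣF_y = 0: L_y + 32.7347 − 7.05·9.7 − 5 = 0 → L_y = 40.65 kip.
ΣF_x = 0: no horizontal applied forces, so L_x = 0.

L_x = 0, L_y = 40.65 kip, R_y = 32.73 kip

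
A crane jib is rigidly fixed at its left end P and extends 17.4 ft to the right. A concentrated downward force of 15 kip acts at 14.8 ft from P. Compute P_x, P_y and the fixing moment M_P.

P_x = 0, P_y = 15.00 kip, M_P = 222.0 kip·ft

ΣF_x = 0: P_x = 0.
ΣF_y = 0: P_y − 15 = 0 → P_y = 15.00 kip.
ΣM about P: M_P − 15·14.8 = 0 → M_P = 222.0 kip·ft.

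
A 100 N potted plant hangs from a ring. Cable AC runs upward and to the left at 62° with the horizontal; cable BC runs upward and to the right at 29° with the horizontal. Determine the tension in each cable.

T_AC = 87.48 N, T_BC = 46.95 N

ΣF_x = 0: −T_AC·cos62° + T_BC·cos29° = 0 → T_BC = 0.536772·T_AC.
ΣF_y = 0: T_AC·sin62° + T_BC·sin29° = 100.
Substitute: T_AC·(0.882948 + 0.536772·0.48481) = 100 → T_AC = 87.4753 ≈ 87.48 N.
Then T_BC = 0.536772 × 87.4753 = 46.95 N.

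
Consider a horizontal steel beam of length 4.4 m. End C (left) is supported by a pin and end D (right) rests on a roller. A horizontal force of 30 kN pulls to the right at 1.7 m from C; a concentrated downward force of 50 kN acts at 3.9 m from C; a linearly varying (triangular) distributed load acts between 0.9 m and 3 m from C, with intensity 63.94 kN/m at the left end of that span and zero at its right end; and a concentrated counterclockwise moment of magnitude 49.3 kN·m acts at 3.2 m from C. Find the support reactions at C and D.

C_x = -30.00 kN, C_y = 59.61 kN, D_y = 57.53 kN

Resultant of the triangular load: ½ × 63.94 × 2.1 = 67.137 kN, acting at 1.6 m from C (one-third of the span from the peak).
ΣM about C: D_y·4.4 − 50·3.9 − (½·63.94·2.1)·1.6 + 49.3 = 0 → D_y = 253.1192/4.4 = 57.5271 ≈ 57.53 kN.
ΣF_y = 0: C_y + 57.5271 − 50 − ½·63.94·2.1 = 0 → C_y = 59.61 kN.
ΣF_x = 0: C_x + 30 = 0 → C_x = -30.00 kN.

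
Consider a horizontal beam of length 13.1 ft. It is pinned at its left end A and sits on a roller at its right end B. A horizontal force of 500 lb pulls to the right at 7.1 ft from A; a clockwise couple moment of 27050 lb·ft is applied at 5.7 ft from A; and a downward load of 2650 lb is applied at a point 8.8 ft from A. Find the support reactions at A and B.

A_x = -500.0 lb, A_y = -1195 lb, B_y = 3845 lb

Moments about A: B_y·13.1 − 27050 − 2650·8.8 = 0 → B_y = 50370/13.1 = 3845.04 ≈ 3845 lb.
ΣF_y = 0: A_y + 3845.04 − 2650 = 0 → A_y = -1195 lb.
ΣF_x = 0: A_x + 500 = 0 → A_x = -500.0 lb.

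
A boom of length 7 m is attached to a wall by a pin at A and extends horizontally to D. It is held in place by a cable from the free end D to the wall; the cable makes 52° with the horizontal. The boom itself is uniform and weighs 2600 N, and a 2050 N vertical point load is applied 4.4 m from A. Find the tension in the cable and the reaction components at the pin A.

ΣM about A: T·sin52°·7 − 2600·3.5 − 2050·4.4 = 0 → T = 18120/(7·0.788011) = 3284.94 ≈ 3285 N.
ΣF_x = 0: A_x − T·cos52° = 0 → A_x = 3284.94 × 0.615661 = 2022 N.
ΣF_y = 0: A_y + T·sin52° − 2600 − 2050 = 0 → A_y = 4650 − 3284.94 × 0.788011 = 2061 N.

T = 3285 N, A_x = 2022 N, A_y = 2061 N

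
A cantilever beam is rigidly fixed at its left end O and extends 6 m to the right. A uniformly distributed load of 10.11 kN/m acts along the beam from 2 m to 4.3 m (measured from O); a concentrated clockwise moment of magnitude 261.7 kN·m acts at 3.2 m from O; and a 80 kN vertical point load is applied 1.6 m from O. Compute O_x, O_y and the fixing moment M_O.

O_x = 0, O_y = 103.3 kN, M_O = 462.9 kN·m

Resultant of the distributed load: 10.11 × 2.3 = 23.253 kN at 3.15 m from O.
ΣF_x = 0: O_x = 0.
ΣF_y = 0: O_y − 10.11·2.3 − 80 = 0 → O_y = 103.3 kN.
ΣM about O: M_O − (10.11·2.3)·3.15 − 261.7 − 80·1.6 = 0 → M_O = 462.9 kN·m.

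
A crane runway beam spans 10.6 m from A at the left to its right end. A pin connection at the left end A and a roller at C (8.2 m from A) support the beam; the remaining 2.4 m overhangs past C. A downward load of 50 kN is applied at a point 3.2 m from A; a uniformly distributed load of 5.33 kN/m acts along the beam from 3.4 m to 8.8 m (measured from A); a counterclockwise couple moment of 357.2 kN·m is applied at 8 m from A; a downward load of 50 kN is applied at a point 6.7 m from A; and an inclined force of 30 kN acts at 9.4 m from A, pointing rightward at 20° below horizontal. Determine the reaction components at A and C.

A_x = -28.19 kN, A_y = 89.06 kN, C_y = 49.98 kN

Resultant of the distributed load: 5.33 × 5.4 = 28.782 kN at 6.1 m from A.
ΣM about A: C_y·8.2 − 50·3.2 − (5.33·5.4)·6.1 + 357.2 − 50·6.7 − 30·sin20°·9.4 = 0 → C_y = 409.82/8.2 = 49.978 ≈ 49.98 kN.
ΣF_y = 0: A_y + 49.978 − 50 − 5.33·5.4 − 50 − 30·sin20° = 0 → A_y = 89.06 kN.
ΣF_x = 0: A_x + 30·cos20° = 0 → A_x = -28.19 kN.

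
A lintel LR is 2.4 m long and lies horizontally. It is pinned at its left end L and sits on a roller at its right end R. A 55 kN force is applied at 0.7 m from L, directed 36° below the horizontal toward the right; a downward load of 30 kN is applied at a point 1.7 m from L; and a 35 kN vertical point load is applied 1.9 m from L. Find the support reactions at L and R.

L_x = -44.50 kN, L_y = 38.94 kN, R_y = 58.39 kN

Taking moments about L: R_y·2.4 − 55·sin36°·0.7 − 30·1.7 − 35·1.9 = 0 → R_y = 140.13/2.4 = 58.3875 ≈ 58.39 kN.
ΣF_y = 0: L_y + 58.3875 − 55·sin36° − 30 − 35 = 0 → L_y = 38.94 kN.
ΣF_x = 0: L_x + 55·cos36° = 0 → L_x = -44.50 kN.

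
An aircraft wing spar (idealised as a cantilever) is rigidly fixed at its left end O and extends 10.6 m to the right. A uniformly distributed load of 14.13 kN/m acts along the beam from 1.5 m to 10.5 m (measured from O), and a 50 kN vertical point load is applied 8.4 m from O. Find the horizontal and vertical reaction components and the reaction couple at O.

O_x = 0, O_y = 177.2 kN, M_O = 1183 kN·m

Resultant of the distributed load: 14.13 × 9 = 127.17 kN at 6 m from O.
ΣF_x = 0: O_x = 0.
ΣF_y = 0: O_y − 14.13·9 − 50 = 0 → O_y = 177.2 kN.
ΣM about O: M_O − (14.13·9)·6 − 50·8.4 = 0 → M_O = 1183 kN·m.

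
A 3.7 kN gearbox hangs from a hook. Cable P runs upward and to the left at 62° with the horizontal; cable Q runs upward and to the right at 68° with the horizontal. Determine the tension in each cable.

ΣF_x = 0: −T_P·cos62° + T_Q·cos68° = 0 → T_Q = 1.25324·T_P.
ΣF_y = 0: T_P·sin62° + T_Q·sin68° = 3.7.
Substitute: T_P·(0.882948 + 1.25324·0.927184) = 3.7 → T_P = 1.80935 ≈ 1.809 kN.
Then T_Q = 1.25324 × 1.80935 = 2.268 kN.

T_P = 1.809 kN, T_Q = 2.268 kN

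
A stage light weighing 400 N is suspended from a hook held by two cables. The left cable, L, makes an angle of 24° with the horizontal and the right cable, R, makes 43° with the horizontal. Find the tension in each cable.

ΣF_x = 0: −T_L·cos24° + T_R·cos43° = 0 → T_R = 1.24912·T_L.
ΣF_y = 0: T_L·sin24° + T_R·sin43° = 400.
Substitute: T_L·(0.406737 + 1.24912·0.681998) = 400 → T_L = 317.805 ≈ 317.8 N.
Then T_R = 1.24912 × 317.805 = 397.0 N.

T_L = 317.8 N, T_R = 397.0 N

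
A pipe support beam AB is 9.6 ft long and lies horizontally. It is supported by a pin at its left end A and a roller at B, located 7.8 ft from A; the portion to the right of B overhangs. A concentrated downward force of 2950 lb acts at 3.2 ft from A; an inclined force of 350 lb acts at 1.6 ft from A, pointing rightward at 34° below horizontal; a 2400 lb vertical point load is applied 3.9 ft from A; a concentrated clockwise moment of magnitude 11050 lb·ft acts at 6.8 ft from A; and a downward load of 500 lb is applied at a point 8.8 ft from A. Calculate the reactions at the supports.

A_x = -290.2 lb, A_y = 1615 lb, B_y = 4431 lb

ΣM about A: B_y·7.8 − 2950·3.2 − 350·sin34°·1.6 − 2400·3.9 − 11050 − 500·8.8 = 0 → B_y = 34563.1/7.8 = 4431.17 ≈ 4431 lb.
ΣF_y = 0: A_y + 4431.17 − 2950 − 350·sin34° − 2400 − 500 = 0 → A_y = 1615 lb.
ΣF_x = 0: A_x + 350·cos34° = 0 → A_x = -290.2 lb.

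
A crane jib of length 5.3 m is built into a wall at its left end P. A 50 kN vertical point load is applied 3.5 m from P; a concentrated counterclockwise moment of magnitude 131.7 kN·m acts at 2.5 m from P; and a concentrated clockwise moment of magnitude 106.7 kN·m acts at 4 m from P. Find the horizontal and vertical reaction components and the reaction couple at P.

ΣF_x = 0: P_x = 0.
ΣF_y = 0: P_y − 50 = 0 → P_y = 50.00 kN.
ΣM about P: M_P − 50·3.5 + 131.7 − 106.7 = 0 → M_P = 150.0 kN·m.

P_x = 0, P_y = 50.00 kN, M_P = 150.0 kN·m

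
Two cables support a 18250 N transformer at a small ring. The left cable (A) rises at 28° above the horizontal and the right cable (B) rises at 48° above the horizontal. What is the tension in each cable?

ΣF_x = 0: −T_A·cos28° + T_B·cos48° = 0 → T_B = 1.31954·T_A.
ΣF_y = 0: T_A·sin28° + T_B·sin48° = 18250.
Substitute: T_A·(0.469472 + 1.31954·0.743145) = 18250 → T_A = 12585.5 ≈ 12590 N.
Then T_B = 1.31954 × 12585.5 = 16610 N.

T_A = 12590 N, T_B = 16610 N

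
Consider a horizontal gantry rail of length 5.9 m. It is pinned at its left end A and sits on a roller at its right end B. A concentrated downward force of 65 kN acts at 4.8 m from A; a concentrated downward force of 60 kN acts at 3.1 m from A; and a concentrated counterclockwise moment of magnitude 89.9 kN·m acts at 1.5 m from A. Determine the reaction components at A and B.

A_x = 0, A_y = 55.83 kN, B_y = 69.17 kN

ΣM about A: B_y·5.9 − 65·4.8 − 60·3.1 + 89.9 = 0 → B_y = 408.1/5.9 = 69.1695 ≈ 69.17 kN.
ΣF_y = 0: A_y + 69.1695 − 65 − 60 = 0 → A_y = 55.83 kN.
ΣF_x = 0: no horizontal applied forces, so A_x = 0.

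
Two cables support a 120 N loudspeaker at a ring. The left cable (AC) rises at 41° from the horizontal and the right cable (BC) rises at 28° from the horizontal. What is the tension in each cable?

T_AC = 113.5 N, T_BC = 97.01 N

ΣF_x = 0: −T_AC·cos41° + T_BC·cos28° = 0 → T_BC = 0.854761·T_AC.
ΣF_y = 0: T_AC·sin41° + T_BC·sin28° = 120.
Substitute: T_AC·(0.656059 + 0.854761·0.469472) = 120 → T_AC = 113.492 ≈ 113.5 N.
Then T_BC = 0.854761 × 113.492 = 97.01 N.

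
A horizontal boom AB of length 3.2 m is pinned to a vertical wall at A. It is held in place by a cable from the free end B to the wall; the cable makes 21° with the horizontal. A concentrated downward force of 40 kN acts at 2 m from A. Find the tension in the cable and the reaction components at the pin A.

ΣM about A: T·sin21°·3.2 − 40·2 = 0 → T = 80/(3.2·0.358368) = 69.7607 ≈ 69.76 kN.
ΣF_x = 0: A_x − T·cos21° = 0 → A_x = 69.7607 × 0.93358 = 65.13 kN.
ΣF_y = 0: A_y + T·sin21° − 40 = 0 → A_y = 40 − 69.7607 × 0.358368 = 15.00 kN.

T = 69.76 kN, A_x = 65.13 kN, A_y = 15.00 kN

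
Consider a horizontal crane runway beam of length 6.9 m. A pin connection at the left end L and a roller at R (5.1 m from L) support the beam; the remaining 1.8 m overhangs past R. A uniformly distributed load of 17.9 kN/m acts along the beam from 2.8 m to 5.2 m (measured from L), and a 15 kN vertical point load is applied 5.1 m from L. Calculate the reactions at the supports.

L_x = 0, L_y = 9.266 kN, R_y = 48.69 kN

Resultant of the distributed load: 17.9 × 2.4 = 42.96 kN at 4 m from L.
ΣM about L: R_y·5.1 − (17.9·2.4)·4 − 15·5.1 = 0 → R_y = 248.34/5.1 = 48.6941 ≈ 48.69 kN.
ΣF_y = 0: L_y + 48.6941 − 17.9·2.4 − 15 = 0 → L_y = 9.266 kN.
ΣF_x = 0: no horizontal applied forces, so L_x = 0.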